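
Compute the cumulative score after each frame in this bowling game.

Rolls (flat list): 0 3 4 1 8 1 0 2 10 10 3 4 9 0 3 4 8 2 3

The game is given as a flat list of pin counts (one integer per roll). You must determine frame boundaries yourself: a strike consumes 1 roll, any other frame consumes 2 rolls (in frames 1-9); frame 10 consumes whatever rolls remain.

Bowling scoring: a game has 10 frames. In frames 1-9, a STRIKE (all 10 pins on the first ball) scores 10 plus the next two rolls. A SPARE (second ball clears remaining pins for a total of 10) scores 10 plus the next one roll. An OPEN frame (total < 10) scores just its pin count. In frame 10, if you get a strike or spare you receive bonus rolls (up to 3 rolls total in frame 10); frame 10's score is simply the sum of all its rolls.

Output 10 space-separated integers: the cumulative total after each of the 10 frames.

Answer: 3 8 17 19 42 59 66 75 82 95

Derivation:
Frame 1: OPEN (0+3=3). Cumulative: 3
Frame 2: OPEN (4+1=5). Cumulative: 8
Frame 3: OPEN (8+1=9). Cumulative: 17
Frame 4: OPEN (0+2=2). Cumulative: 19
Frame 5: STRIKE. 10 + next two rolls (10+3) = 23. Cumulative: 42
Frame 6: STRIKE. 10 + next two rolls (3+4) = 17. Cumulative: 59
Frame 7: OPEN (3+4=7). Cumulative: 66
Frame 8: OPEN (9+0=9). Cumulative: 75
Frame 9: OPEN (3+4=7). Cumulative: 82
Frame 10: SPARE. Sum of all frame-10 rolls (8+2+3) = 13. Cumulative: 95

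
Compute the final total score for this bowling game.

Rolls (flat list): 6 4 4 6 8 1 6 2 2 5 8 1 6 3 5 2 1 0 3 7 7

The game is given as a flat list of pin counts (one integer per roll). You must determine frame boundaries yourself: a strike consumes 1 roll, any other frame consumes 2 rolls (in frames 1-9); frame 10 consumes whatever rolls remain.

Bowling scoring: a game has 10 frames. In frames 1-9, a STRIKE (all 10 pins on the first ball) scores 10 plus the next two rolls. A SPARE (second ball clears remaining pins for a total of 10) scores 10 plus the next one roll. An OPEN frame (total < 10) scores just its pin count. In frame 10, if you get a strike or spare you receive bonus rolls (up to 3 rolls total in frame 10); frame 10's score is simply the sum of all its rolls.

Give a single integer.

Answer: 99

Derivation:
Frame 1: SPARE (6+4=10). 10 + next roll (4) = 14. Cumulative: 14
Frame 2: SPARE (4+6=10). 10 + next roll (8) = 18. Cumulative: 32
Frame 3: OPEN (8+1=9). Cumulative: 41
Frame 4: OPEN (6+2=8). Cumulative: 49
Frame 5: OPEN (2+5=7). Cumulative: 56
Frame 6: OPEN (8+1=9). Cumulative: 65
Frame 7: OPEN (6+3=9). Cumulative: 74
Frame 8: OPEN (5+2=7). Cumulative: 81
Frame 9: OPEN (1+0=1). Cumulative: 82
Frame 10: SPARE. Sum of all frame-10 rolls (3+7+7) = 17. Cumulative: 99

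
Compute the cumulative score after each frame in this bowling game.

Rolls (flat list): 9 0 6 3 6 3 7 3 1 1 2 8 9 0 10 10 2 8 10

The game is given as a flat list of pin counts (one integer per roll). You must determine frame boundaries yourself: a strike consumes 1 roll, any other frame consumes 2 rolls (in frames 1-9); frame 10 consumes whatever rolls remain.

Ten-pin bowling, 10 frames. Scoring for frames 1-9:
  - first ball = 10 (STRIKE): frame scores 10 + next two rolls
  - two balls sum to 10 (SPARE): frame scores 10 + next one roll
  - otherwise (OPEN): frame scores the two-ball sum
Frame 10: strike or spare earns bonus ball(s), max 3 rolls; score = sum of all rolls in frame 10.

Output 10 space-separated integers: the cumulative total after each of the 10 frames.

Frame 1: OPEN (9+0=9). Cumulative: 9
Frame 2: OPEN (6+3=9). Cumulative: 18
Frame 3: OPEN (6+3=9). Cumulative: 27
Frame 4: SPARE (7+3=10). 10 + next roll (1) = 11. Cumulative: 38
Frame 5: OPEN (1+1=2). Cumulative: 40
Frame 6: SPARE (2+8=10). 10 + next roll (9) = 19. Cumulative: 59
Frame 7: OPEN (9+0=9). Cumulative: 68
Frame 8: STRIKE. 10 + next two rolls (10+2) = 22. Cumulative: 90
Frame 9: STRIKE. 10 + next two rolls (2+8) = 20. Cumulative: 110
Frame 10: SPARE. Sum of all frame-10 rolls (2+8+10) = 20. Cumulative: 130

Answer: 9 18 27 38 40 59 68 90 110 130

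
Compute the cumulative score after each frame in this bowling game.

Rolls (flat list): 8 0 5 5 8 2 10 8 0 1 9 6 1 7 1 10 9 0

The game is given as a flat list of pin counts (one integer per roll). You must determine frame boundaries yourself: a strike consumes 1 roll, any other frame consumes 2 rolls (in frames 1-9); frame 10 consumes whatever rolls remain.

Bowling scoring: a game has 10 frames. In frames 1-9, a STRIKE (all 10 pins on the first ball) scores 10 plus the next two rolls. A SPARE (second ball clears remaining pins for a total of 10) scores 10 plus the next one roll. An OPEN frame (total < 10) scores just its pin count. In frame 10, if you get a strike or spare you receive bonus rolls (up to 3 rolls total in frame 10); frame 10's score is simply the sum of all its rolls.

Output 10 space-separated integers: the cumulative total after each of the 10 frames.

Answer: 8 26 46 64 72 88 95 103 122 131

Derivation:
Frame 1: OPEN (8+0=8). Cumulative: 8
Frame 2: SPARE (5+5=10). 10 + next roll (8) = 18. Cumulative: 26
Frame 3: SPARE (8+2=10). 10 + next roll (10) = 20. Cumulative: 46
Frame 4: STRIKE. 10 + next two rolls (8+0) = 18. Cumulative: 64
Frame 5: OPEN (8+0=8). Cumulative: 72
Frame 6: SPARE (1+9=10). 10 + next roll (6) = 16. Cumulative: 88
Frame 7: OPEN (6+1=7). Cumulative: 95
Frame 8: OPEN (7+1=8). Cumulative: 103
Frame 9: STRIKE. 10 + next two rolls (9+0) = 19. Cumulative: 122
Frame 10: OPEN. Sum of all frame-10 rolls (9+0) = 9. Cumulative: 131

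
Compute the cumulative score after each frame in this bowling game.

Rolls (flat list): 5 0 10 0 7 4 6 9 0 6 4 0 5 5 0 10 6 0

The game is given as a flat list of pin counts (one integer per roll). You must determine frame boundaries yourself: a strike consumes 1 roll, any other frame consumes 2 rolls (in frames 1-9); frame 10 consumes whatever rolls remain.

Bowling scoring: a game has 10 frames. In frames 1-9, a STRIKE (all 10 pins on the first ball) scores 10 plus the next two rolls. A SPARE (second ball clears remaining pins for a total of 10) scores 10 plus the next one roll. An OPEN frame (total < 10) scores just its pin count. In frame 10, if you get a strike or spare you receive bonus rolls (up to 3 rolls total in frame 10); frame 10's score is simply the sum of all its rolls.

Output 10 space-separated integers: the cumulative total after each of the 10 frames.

Answer: 5 22 29 48 57 67 72 77 93 99

Derivation:
Frame 1: OPEN (5+0=5). Cumulative: 5
Frame 2: STRIKE. 10 + next two rolls (0+7) = 17. Cumulative: 22
Frame 3: OPEN (0+7=7). Cumulative: 29
Frame 4: SPARE (4+6=10). 10 + next roll (9) = 19. Cumulative: 48
Frame 5: OPEN (9+0=9). Cumulative: 57
Frame 6: SPARE (6+4=10). 10 + next roll (0) = 10. Cumulative: 67
Frame 7: OPEN (0+5=5). Cumulative: 72
Frame 8: OPEN (5+0=5). Cumulative: 77
Frame 9: STRIKE. 10 + next two rolls (6+0) = 16. Cumulative: 93
Frame 10: OPEN. Sum of all frame-10 rolls (6+0) = 6. Cumulative: 99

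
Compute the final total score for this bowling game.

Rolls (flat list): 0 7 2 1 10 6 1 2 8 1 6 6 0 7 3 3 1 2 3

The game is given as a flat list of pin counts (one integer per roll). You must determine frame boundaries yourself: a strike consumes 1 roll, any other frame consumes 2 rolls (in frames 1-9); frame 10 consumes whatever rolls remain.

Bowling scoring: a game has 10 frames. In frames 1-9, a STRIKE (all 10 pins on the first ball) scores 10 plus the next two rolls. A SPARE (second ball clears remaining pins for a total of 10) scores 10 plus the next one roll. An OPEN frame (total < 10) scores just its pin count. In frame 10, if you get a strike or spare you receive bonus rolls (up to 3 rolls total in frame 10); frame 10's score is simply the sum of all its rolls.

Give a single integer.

Frame 1: OPEN (0+7=7). Cumulative: 7
Frame 2: OPEN (2+1=3). Cumulative: 10
Frame 3: STRIKE. 10 + next two rolls (6+1) = 17. Cumulative: 27
Frame 4: OPEN (6+1=7). Cumulative: 34
Frame 5: SPARE (2+8=10). 10 + next roll (1) = 11. Cumulative: 45
Frame 6: OPEN (1+6=7). Cumulative: 52
Frame 7: OPEN (6+0=6). Cumulative: 58
Frame 8: SPARE (7+3=10). 10 + next roll (3) = 13. Cumulative: 71
Frame 9: OPEN (3+1=4). Cumulative: 75
Frame 10: OPEN. Sum of all frame-10 rolls (2+3) = 5. Cumulative: 80

Answer: 80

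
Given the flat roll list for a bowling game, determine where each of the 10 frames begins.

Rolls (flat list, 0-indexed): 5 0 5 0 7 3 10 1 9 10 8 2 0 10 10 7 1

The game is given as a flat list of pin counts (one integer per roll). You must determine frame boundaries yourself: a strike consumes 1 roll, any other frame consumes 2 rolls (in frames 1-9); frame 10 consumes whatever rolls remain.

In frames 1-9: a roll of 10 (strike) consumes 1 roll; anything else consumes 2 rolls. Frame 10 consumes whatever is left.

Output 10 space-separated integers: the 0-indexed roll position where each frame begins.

Frame 1 starts at roll index 0: rolls=5,0 (sum=5), consumes 2 rolls
Frame 2 starts at roll index 2: rolls=5,0 (sum=5), consumes 2 rolls
Frame 3 starts at roll index 4: rolls=7,3 (sum=10), consumes 2 rolls
Frame 4 starts at roll index 6: roll=10 (strike), consumes 1 roll
Frame 5 starts at roll index 7: rolls=1,9 (sum=10), consumes 2 rolls
Frame 6 starts at roll index 9: roll=10 (strike), consumes 1 roll
Frame 7 starts at roll index 10: rolls=8,2 (sum=10), consumes 2 rolls
Frame 8 starts at roll index 12: rolls=0,10 (sum=10), consumes 2 rolls
Frame 9 starts at roll index 14: roll=10 (strike), consumes 1 roll
Frame 10 starts at roll index 15: 2 remaining rolls

Answer: 0 2 4 6 7 9 10 12 14 15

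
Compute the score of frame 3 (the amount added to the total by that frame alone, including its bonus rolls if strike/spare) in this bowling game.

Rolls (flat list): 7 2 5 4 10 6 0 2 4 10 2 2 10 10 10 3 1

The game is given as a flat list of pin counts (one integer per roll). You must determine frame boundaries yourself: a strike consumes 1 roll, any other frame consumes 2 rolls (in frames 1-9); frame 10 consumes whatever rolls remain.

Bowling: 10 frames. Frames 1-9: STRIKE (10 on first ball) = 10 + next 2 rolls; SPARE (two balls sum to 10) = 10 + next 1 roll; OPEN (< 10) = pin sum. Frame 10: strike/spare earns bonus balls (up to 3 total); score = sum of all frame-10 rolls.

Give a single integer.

Answer: 16

Derivation:
Frame 1: OPEN (7+2=9). Cumulative: 9
Frame 2: OPEN (5+4=9). Cumulative: 18
Frame 3: STRIKE. 10 + next two rolls (6+0) = 16. Cumulative: 34
Frame 4: OPEN (6+0=6). Cumulative: 40
Frame 5: OPEN (2+4=6). Cumulative: 46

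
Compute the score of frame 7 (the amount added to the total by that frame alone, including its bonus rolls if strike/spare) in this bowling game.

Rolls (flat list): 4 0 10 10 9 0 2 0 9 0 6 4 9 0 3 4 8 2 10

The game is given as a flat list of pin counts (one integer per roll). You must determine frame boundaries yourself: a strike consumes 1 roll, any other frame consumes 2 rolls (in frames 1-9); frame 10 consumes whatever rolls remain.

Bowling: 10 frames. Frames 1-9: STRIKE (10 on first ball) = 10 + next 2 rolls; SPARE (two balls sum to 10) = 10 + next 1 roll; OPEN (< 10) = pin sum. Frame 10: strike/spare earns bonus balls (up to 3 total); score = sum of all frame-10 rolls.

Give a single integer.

Frame 1: OPEN (4+0=4). Cumulative: 4
Frame 2: STRIKE. 10 + next two rolls (10+9) = 29. Cumulative: 33
Frame 3: STRIKE. 10 + next two rolls (9+0) = 19. Cumulative: 52
Frame 4: OPEN (9+0=9). Cumulative: 61
Frame 5: OPEN (2+0=2). Cumulative: 63
Frame 6: OPEN (9+0=9). Cumulative: 72
Frame 7: SPARE (6+4=10). 10 + next roll (9) = 19. Cumulative: 91
Frame 8: OPEN (9+0=9). Cumulative: 100
Frame 9: OPEN (3+4=7). Cumulative: 107

Answer: 19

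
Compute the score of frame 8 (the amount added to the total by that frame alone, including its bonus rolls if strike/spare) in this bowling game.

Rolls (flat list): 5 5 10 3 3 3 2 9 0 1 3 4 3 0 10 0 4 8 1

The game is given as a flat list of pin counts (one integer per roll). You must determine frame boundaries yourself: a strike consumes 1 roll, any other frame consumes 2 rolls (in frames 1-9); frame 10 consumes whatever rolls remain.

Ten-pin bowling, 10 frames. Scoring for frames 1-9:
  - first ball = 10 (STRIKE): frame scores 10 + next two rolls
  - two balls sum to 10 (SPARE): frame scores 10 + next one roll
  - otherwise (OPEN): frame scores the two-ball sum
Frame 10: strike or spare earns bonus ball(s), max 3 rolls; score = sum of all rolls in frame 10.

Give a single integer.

Answer: 10

Derivation:
Frame 1: SPARE (5+5=10). 10 + next roll (10) = 20. Cumulative: 20
Frame 2: STRIKE. 10 + next two rolls (3+3) = 16. Cumulative: 36
Frame 3: OPEN (3+3=6). Cumulative: 42
Frame 4: OPEN (3+2=5). Cumulative: 47
Frame 5: OPEN (9+0=9). Cumulative: 56
Frame 6: OPEN (1+3=4). Cumulative: 60
Frame 7: OPEN (4+3=7). Cumulative: 67
Frame 8: SPARE (0+10=10). 10 + next roll (0) = 10. Cumulative: 77
Frame 9: OPEN (0+4=4). Cumulative: 81
Frame 10: OPEN. Sum of all frame-10 rolls (8+1) = 9. Cumulative: 90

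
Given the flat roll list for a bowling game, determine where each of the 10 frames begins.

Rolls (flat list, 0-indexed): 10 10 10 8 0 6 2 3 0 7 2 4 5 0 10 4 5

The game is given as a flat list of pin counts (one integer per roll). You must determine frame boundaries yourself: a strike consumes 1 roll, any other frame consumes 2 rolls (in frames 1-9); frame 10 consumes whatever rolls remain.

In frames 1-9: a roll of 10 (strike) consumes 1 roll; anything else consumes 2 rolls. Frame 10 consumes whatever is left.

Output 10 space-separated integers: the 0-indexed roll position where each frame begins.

Answer: 0 1 2 3 5 7 9 11 13 15

Derivation:
Frame 1 starts at roll index 0: roll=10 (strike), consumes 1 roll
Frame 2 starts at roll index 1: roll=10 (strike), consumes 1 roll
Frame 3 starts at roll index 2: roll=10 (strike), consumes 1 roll
Frame 4 starts at roll index 3: rolls=8,0 (sum=8), consumes 2 rolls
Frame 5 starts at roll index 5: rolls=6,2 (sum=8), consumes 2 rolls
Frame 6 starts at roll index 7: rolls=3,0 (sum=3), consumes 2 rolls
Frame 7 starts at roll index 9: rolls=7,2 (sum=9), consumes 2 rolls
Frame 8 starts at roll index 11: rolls=4,5 (sum=9), consumes 2 rolls
Frame 9 starts at roll index 13: rolls=0,10 (sum=10), consumes 2 rolls
Frame 10 starts at roll index 15: 2 remaining rolls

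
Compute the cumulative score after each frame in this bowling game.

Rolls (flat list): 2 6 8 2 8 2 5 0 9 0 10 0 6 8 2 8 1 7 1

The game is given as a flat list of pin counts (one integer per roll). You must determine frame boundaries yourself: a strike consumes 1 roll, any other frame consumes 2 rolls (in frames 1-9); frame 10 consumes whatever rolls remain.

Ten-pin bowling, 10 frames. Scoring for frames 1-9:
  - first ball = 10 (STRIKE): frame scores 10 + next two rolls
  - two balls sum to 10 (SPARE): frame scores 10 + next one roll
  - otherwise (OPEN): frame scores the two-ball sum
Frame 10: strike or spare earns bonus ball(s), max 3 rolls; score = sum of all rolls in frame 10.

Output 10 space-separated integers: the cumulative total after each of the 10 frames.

Frame 1: OPEN (2+6=8). Cumulative: 8
Frame 2: SPARE (8+2=10). 10 + next roll (8) = 18. Cumulative: 26
Frame 3: SPARE (8+2=10). 10 + next roll (5) = 15. Cumulative: 41
Frame 4: OPEN (5+0=5). Cumulative: 46
Frame 5: OPEN (9+0=9). Cumulative: 55
Frame 6: STRIKE. 10 + next two rolls (0+6) = 16. Cumulative: 71
Frame 7: OPEN (0+6=6). Cumulative: 77
Frame 8: SPARE (8+2=10). 10 + next roll (8) = 18. Cumulative: 95
Frame 9: OPEN (8+1=9). Cumulative: 104
Frame 10: OPEN. Sum of all frame-10 rolls (7+1) = 8. Cumulative: 112

Answer: 8 26 41 46 55 71 77 95 104 112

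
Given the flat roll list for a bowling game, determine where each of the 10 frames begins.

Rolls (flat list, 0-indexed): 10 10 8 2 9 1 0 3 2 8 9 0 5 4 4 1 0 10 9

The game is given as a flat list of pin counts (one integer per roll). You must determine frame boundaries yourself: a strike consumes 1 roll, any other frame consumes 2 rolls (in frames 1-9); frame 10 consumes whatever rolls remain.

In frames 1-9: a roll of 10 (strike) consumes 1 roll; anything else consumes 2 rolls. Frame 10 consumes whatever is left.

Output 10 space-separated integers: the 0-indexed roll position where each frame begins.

Frame 1 starts at roll index 0: roll=10 (strike), consumes 1 roll
Frame 2 starts at roll index 1: roll=10 (strike), consumes 1 roll
Frame 3 starts at roll index 2: rolls=8,2 (sum=10), consumes 2 rolls
Frame 4 starts at roll index 4: rolls=9,1 (sum=10), consumes 2 rolls
Frame 5 starts at roll index 6: rolls=0,3 (sum=3), consumes 2 rolls
Frame 6 starts at roll index 8: rolls=2,8 (sum=10), consumes 2 rolls
Frame 7 starts at roll index 10: rolls=9,0 (sum=9), consumes 2 rolls
Frame 8 starts at roll index 12: rolls=5,4 (sum=9), consumes 2 rolls
Frame 9 starts at roll index 14: rolls=4,1 (sum=5), consumes 2 rolls
Frame 10 starts at roll index 16: 3 remaining rolls

Answer: 0 1 2 4 6 8 10 12 14 16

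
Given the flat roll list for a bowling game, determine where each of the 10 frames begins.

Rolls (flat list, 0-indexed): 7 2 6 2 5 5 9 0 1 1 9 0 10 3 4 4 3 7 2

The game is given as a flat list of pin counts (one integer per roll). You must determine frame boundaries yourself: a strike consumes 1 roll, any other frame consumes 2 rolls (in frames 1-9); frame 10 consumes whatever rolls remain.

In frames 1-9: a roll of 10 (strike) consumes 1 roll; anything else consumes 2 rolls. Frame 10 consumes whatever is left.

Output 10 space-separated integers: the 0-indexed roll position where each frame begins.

Answer: 0 2 4 6 8 10 12 13 15 17

Derivation:
Frame 1 starts at roll index 0: rolls=7,2 (sum=9), consumes 2 rolls
Frame 2 starts at roll index 2: rolls=6,2 (sum=8), consumes 2 rolls
Frame 3 starts at roll index 4: rolls=5,5 (sum=10), consumes 2 rolls
Frame 4 starts at roll index 6: rolls=9,0 (sum=9), consumes 2 rolls
Frame 5 starts at roll index 8: rolls=1,1 (sum=2), consumes 2 rolls
Frame 6 starts at roll index 10: rolls=9,0 (sum=9), consumes 2 rolls
Frame 7 starts at roll index 12: roll=10 (strike), consumes 1 roll
Frame 8 starts at roll index 13: rolls=3,4 (sum=7), consumes 2 rolls
Frame 9 starts at roll index 15: rolls=4,3 (sum=7), consumes 2 rolls
Frame 10 starts at roll index 17: 2 remaining rolls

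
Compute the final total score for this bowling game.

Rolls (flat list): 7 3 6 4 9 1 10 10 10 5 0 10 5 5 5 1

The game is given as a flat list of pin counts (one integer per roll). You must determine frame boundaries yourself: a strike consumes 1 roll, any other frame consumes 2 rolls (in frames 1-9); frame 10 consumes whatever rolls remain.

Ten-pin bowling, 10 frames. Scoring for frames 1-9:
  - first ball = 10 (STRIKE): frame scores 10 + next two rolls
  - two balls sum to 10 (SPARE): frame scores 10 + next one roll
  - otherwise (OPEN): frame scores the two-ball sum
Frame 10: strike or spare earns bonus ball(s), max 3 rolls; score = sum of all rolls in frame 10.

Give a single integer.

Frame 1: SPARE (7+3=10). 10 + next roll (6) = 16. Cumulative: 16
Frame 2: SPARE (6+4=10). 10 + next roll (9) = 19. Cumulative: 35
Frame 3: SPARE (9+1=10). 10 + next roll (10) = 20. Cumulative: 55
Frame 4: STRIKE. 10 + next two rolls (10+10) = 30. Cumulative: 85
Frame 5: STRIKE. 10 + next two rolls (10+5) = 25. Cumulative: 110
Frame 6: STRIKE. 10 + next two rolls (5+0) = 15. Cumulative: 125
Frame 7: OPEN (5+0=5). Cumulative: 130
Frame 8: STRIKE. 10 + next two rolls (5+5) = 20. Cumulative: 150
Frame 9: SPARE (5+5=10). 10 + next roll (5) = 15. Cumulative: 165
Frame 10: OPEN. Sum of all frame-10 rolls (5+1) = 6. Cumulative: 171

Answer: 171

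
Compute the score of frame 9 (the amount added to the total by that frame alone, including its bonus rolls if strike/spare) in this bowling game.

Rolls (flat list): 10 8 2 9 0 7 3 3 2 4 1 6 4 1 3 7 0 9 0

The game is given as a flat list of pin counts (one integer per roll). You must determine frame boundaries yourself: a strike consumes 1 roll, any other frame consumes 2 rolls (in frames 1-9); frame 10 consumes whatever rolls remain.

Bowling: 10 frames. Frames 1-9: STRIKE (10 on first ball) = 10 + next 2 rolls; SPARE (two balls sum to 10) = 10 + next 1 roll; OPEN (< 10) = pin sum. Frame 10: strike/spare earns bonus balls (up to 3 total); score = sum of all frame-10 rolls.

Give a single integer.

Answer: 7

Derivation:
Frame 1: STRIKE. 10 + next two rolls (8+2) = 20. Cumulative: 20
Frame 2: SPARE (8+2=10). 10 + next roll (9) = 19. Cumulative: 39
Frame 3: OPEN (9+0=9). Cumulative: 48
Frame 4: SPARE (7+3=10). 10 + next roll (3) = 13. Cumulative: 61
Frame 5: OPEN (3+2=5). Cumulative: 66
Frame 6: OPEN (4+1=5). Cumulative: 71
Frame 7: SPARE (6+4=10). 10 + next roll (1) = 11. Cumulative: 82
Frame 8: OPEN (1+3=4). Cumulative: 86
Frame 9: OPEN (7+0=7). Cumulative: 93
Frame 10: OPEN. Sum of all frame-10 rolls (9+0) = 9. Cumulative: 102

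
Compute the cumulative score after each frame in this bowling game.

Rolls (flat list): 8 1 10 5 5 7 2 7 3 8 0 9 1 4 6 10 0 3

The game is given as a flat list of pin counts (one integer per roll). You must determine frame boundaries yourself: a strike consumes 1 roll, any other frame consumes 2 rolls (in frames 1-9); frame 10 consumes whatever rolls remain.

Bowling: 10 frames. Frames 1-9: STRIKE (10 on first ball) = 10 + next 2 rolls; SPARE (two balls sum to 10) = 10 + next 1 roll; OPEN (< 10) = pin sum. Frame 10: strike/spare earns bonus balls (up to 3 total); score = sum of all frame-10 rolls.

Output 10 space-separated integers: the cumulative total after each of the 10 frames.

Answer: 9 29 46 55 73 81 95 115 128 131

Derivation:
Frame 1: OPEN (8+1=9). Cumulative: 9
Frame 2: STRIKE. 10 + next two rolls (5+5) = 20. Cumulative: 29
Frame 3: SPARE (5+5=10). 10 + next roll (7) = 17. Cumulative: 46
Frame 4: OPEN (7+2=9). Cumulative: 55
Frame 5: SPARE (7+3=10). 10 + next roll (8) = 18. Cumulative: 73
Frame 6: OPEN (8+0=8). Cumulative: 81
Frame 7: SPARE (9+1=10). 10 + next roll (4) = 14. Cumulative: 95
Frame 8: SPARE (4+6=10). 10 + next roll (10) = 20. Cumulative: 115
Frame 9: STRIKE. 10 + next two rolls (0+3) = 13. Cumulative: 128
Frame 10: OPEN. Sum of all frame-10 rolls (0+3) = 3. Cumulative: 131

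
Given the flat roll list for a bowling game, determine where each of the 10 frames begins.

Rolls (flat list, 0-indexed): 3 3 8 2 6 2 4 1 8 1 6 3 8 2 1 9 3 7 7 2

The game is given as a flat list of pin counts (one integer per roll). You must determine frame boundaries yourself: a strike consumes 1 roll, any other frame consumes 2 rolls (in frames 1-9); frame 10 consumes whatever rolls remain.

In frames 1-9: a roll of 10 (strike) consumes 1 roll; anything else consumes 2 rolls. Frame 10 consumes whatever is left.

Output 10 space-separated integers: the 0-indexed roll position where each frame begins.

Frame 1 starts at roll index 0: rolls=3,3 (sum=6), consumes 2 rolls
Frame 2 starts at roll index 2: rolls=8,2 (sum=10), consumes 2 rolls
Frame 3 starts at roll index 4: rolls=6,2 (sum=8), consumes 2 rolls
Frame 4 starts at roll index 6: rolls=4,1 (sum=5), consumes 2 rolls
Frame 5 starts at roll index 8: rolls=8,1 (sum=9), consumes 2 rolls
Frame 6 starts at roll index 10: rolls=6,3 (sum=9), consumes 2 rolls
Frame 7 starts at roll index 12: rolls=8,2 (sum=10), consumes 2 rolls
Frame 8 starts at roll index 14: rolls=1,9 (sum=10), consumes 2 rolls
Frame 9 starts at roll index 16: rolls=3,7 (sum=10), consumes 2 rolls
Frame 10 starts at roll index 18: 2 remaining rolls

Answer: 0 2 4 6 8 10 12 14 16 18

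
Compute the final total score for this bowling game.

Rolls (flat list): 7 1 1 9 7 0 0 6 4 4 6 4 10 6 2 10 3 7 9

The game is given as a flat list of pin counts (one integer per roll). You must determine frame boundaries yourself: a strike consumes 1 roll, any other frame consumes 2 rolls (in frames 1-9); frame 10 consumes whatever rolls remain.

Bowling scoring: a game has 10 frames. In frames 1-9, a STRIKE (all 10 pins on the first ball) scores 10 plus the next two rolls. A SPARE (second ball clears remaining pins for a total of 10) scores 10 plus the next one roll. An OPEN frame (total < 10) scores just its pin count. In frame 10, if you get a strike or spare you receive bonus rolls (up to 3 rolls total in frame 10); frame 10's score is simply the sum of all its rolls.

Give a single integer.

Answer: 131

Derivation:
Frame 1: OPEN (7+1=8). Cumulative: 8
Frame 2: SPARE (1+9=10). 10 + next roll (7) = 17. Cumulative: 25
Frame 3: OPEN (7+0=7). Cumulative: 32
Frame 4: OPEN (0+6=6). Cumulative: 38
Frame 5: OPEN (4+4=8). Cumulative: 46
Frame 6: SPARE (6+4=10). 10 + next roll (10) = 20. Cumulative: 66
Frame 7: STRIKE. 10 + next two rolls (6+2) = 18. Cumulative: 84
Frame 8: OPEN (6+2=8). Cumulative: 92
Frame 9: STRIKE. 10 + next two rolls (3+7) = 20. Cumulative: 112
Frame 10: SPARE. Sum of all frame-10 rolls (3+7+9) = 19. Cumulative: 131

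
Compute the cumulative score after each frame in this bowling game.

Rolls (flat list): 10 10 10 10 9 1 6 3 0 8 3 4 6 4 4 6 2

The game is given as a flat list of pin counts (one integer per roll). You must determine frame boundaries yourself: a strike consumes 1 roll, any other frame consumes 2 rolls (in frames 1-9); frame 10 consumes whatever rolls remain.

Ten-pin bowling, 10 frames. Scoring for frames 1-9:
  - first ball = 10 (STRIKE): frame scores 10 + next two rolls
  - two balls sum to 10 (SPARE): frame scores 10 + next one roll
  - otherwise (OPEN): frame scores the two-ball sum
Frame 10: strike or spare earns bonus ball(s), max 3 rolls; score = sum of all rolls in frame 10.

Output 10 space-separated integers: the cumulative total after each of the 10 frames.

Frame 1: STRIKE. 10 + next two rolls (10+10) = 30. Cumulative: 30
Frame 2: STRIKE. 10 + next two rolls (10+10) = 30. Cumulative: 60
Frame 3: STRIKE. 10 + next two rolls (10+9) = 29. Cumulative: 89
Frame 4: STRIKE. 10 + next two rolls (9+1) = 20. Cumulative: 109
Frame 5: SPARE (9+1=10). 10 + next roll (6) = 16. Cumulative: 125
Frame 6: OPEN (6+3=9). Cumulative: 134
Frame 7: OPEN (0+8=8). Cumulative: 142
Frame 8: OPEN (3+4=7). Cumulative: 149
Frame 9: SPARE (6+4=10). 10 + next roll (4) = 14. Cumulative: 163
Frame 10: SPARE. Sum of all frame-10 rolls (4+6+2) = 12. Cumulative: 175

Answer: 30 60 89 109 125 134 142 149 163 175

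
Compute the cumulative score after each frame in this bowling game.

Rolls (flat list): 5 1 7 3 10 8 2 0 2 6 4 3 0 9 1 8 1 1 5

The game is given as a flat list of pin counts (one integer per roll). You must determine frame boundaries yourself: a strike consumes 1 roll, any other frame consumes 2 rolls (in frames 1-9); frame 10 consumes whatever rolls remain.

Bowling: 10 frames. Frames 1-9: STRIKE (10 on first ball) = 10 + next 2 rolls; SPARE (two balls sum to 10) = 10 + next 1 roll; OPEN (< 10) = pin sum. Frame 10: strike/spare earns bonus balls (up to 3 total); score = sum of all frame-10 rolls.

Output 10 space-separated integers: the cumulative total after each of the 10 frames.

Answer: 6 26 46 56 58 71 74 92 101 107

Derivation:
Frame 1: OPEN (5+1=6). Cumulative: 6
Frame 2: SPARE (7+3=10). 10 + next roll (10) = 20. Cumulative: 26
Frame 3: STRIKE. 10 + next two rolls (8+2) = 20. Cumulative: 46
Frame 4: SPARE (8+2=10). 10 + next roll (0) = 10. Cumulative: 56
Frame 5: OPEN (0+2=2). Cumulative: 58
Frame 6: SPARE (6+4=10). 10 + next roll (3) = 13. Cumulative: 71
Frame 7: OPEN (3+0=3). Cumulative: 74
Frame 8: SPARE (9+1=10). 10 + next roll (8) = 18. Cumulative: 92
Frame 9: OPEN (8+1=9). Cumulative: 101
Frame 10: OPEN. Sum of all frame-10 rolls (1+5) = 6. Cumulative: 107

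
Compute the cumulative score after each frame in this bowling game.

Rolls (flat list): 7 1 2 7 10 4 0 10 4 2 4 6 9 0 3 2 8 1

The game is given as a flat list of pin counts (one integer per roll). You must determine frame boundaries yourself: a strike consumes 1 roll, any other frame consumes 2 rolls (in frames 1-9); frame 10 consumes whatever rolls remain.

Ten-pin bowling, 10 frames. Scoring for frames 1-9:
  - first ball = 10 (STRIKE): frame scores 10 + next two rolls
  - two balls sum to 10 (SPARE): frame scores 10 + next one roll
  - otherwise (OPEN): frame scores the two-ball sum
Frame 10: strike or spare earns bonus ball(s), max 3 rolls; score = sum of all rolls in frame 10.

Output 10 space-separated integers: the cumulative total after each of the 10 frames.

Answer: 8 17 31 35 51 57 76 85 90 99

Derivation:
Frame 1: OPEN (7+1=8). Cumulative: 8
Frame 2: OPEN (2+7=9). Cumulative: 17
Frame 3: STRIKE. 10 + next two rolls (4+0) = 14. Cumulative: 31
Frame 4: OPEN (4+0=4). Cumulative: 35
Frame 5: STRIKE. 10 + next two rolls (4+2) = 16. Cumulative: 51
Frame 6: OPEN (4+2=6). Cumulative: 57
Frame 7: SPARE (4+6=10). 10 + next roll (9) = 19. Cumulative: 76
Frame 8: OPEN (9+0=9). Cumulative: 85
Frame 9: OPEN (3+2=5). Cumulative: 90
Frame 10: OPEN. Sum of all frame-10 rolls (8+1) = 9. Cumulative: 99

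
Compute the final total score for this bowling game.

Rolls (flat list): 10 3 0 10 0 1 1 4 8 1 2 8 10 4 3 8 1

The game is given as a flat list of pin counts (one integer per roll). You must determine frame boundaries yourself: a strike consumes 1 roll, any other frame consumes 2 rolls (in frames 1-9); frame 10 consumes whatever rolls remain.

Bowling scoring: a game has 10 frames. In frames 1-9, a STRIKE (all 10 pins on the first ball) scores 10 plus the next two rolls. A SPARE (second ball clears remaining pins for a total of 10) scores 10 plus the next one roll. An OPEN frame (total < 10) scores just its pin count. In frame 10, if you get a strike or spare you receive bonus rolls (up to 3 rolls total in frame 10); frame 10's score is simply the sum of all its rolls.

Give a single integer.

Frame 1: STRIKE. 10 + next two rolls (3+0) = 13. Cumulative: 13
Frame 2: OPEN (3+0=3). Cumulative: 16
Frame 3: STRIKE. 10 + next two rolls (0+1) = 11. Cumulative: 27
Frame 4: OPEN (0+1=1). Cumulative: 28
Frame 5: OPEN (1+4=5). Cumulative: 33
Frame 6: OPEN (8+1=9). Cumulative: 42
Frame 7: SPARE (2+8=10). 10 + next roll (10) = 20. Cumulative: 62
Frame 8: STRIKE. 10 + next two rolls (4+3) = 17. Cumulative: 79
Frame 9: OPEN (4+3=7). Cumulative: 86
Frame 10: OPEN. Sum of all frame-10 rolls (8+1) = 9. Cumulative: 95

Answer: 95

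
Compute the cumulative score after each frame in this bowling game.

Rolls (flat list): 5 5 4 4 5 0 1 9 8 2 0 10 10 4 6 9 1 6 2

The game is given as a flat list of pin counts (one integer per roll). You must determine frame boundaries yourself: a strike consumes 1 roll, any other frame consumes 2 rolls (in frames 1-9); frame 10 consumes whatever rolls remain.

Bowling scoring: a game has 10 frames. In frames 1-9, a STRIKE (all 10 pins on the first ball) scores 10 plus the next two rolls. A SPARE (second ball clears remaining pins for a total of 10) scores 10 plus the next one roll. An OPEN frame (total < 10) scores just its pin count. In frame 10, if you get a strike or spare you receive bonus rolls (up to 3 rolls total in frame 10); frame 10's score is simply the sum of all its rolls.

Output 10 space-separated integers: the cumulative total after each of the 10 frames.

Answer: 14 22 27 45 55 75 95 114 130 138

Derivation:
Frame 1: SPARE (5+5=10). 10 + next roll (4) = 14. Cumulative: 14
Frame 2: OPEN (4+4=8). Cumulative: 22
Frame 3: OPEN (5+0=5). Cumulative: 27
Frame 4: SPARE (1+9=10). 10 + next roll (8) = 18. Cumulative: 45
Frame 5: SPARE (8+2=10). 10 + next roll (0) = 10. Cumulative: 55
Frame 6: SPARE (0+10=10). 10 + next roll (10) = 20. Cumulative: 75
Frame 7: STRIKE. 10 + next two rolls (4+6) = 20. Cumulative: 95
Frame 8: SPARE (4+6=10). 10 + next roll (9) = 19. Cumulative: 114
Frame 9: SPARE (9+1=10). 10 + next roll (6) = 16. Cumulative: 130
Frame 10: OPEN. Sum of all frame-10 rolls (6+2) = 8. Cumulative: 138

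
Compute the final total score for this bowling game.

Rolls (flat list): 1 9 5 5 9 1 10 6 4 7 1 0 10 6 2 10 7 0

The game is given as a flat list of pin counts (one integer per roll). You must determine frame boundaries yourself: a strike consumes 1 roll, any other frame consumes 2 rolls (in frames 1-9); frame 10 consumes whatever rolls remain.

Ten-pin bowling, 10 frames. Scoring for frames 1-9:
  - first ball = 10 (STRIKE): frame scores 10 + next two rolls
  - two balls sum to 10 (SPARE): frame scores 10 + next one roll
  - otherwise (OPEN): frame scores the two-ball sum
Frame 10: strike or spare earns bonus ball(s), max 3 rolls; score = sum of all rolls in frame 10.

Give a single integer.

Frame 1: SPARE (1+9=10). 10 + next roll (5) = 15. Cumulative: 15
Frame 2: SPARE (5+5=10). 10 + next roll (9) = 19. Cumulative: 34
Frame 3: SPARE (9+1=10). 10 + next roll (10) = 20. Cumulative: 54
Frame 4: STRIKE. 10 + next two rolls (6+4) = 20. Cumulative: 74
Frame 5: SPARE (6+4=10). 10 + next roll (7) = 17. Cumulative: 91
Frame 6: OPEN (7+1=8). Cumulative: 99
Frame 7: SPARE (0+10=10). 10 + next roll (6) = 16. Cumulative: 115
Frame 8: OPEN (6+2=8). Cumulative: 123
Frame 9: STRIKE. 10 + next two rolls (7+0) = 17. Cumulative: 140
Frame 10: OPEN. Sum of all frame-10 rolls (7+0) = 7. Cumulative: 147

Answer: 147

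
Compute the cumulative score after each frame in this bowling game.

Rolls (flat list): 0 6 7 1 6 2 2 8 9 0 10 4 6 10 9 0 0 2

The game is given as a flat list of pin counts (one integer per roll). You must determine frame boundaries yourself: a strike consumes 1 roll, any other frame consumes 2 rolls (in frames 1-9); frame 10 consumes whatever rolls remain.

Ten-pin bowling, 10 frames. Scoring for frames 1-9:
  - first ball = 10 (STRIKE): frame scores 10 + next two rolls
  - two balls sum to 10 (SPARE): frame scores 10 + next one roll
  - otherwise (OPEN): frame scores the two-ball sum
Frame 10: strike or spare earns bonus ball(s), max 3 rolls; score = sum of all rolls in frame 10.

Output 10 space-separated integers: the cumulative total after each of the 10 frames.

Answer: 6 14 22 41 50 70 90 109 118 120

Derivation:
Frame 1: OPEN (0+6=6). Cumulative: 6
Frame 2: OPEN (7+1=8). Cumulative: 14
Frame 3: OPEN (6+2=8). Cumulative: 22
Frame 4: SPARE (2+8=10). 10 + next roll (9) = 19. Cumulative: 41
Frame 5: OPEN (9+0=9). Cumulative: 50
Frame 6: STRIKE. 10 + next two rolls (4+6) = 20. Cumulative: 70
Frame 7: SPARE (4+6=10). 10 + next roll (10) = 20. Cumulative: 90
Frame 8: STRIKE. 10 + next two rolls (9+0) = 19. Cumulative: 109
Frame 9: OPEN (9+0=9). Cumulative: 118
Frame 10: OPEN. Sum of all frame-10 rolls (0+2) = 2. Cumulative: 120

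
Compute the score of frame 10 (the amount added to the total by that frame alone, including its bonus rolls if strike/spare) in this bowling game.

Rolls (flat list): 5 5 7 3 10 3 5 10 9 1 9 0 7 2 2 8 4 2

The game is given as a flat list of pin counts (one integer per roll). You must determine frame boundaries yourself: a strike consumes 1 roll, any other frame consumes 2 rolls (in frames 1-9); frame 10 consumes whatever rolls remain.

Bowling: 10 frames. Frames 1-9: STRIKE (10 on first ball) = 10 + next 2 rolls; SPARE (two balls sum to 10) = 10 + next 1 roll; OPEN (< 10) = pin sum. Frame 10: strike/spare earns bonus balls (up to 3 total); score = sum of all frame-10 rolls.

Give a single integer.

Frame 1: SPARE (5+5=10). 10 + next roll (7) = 17. Cumulative: 17
Frame 2: SPARE (7+3=10). 10 + next roll (10) = 20. Cumulative: 37
Frame 3: STRIKE. 10 + next two rolls (3+5) = 18. Cumulative: 55
Frame 4: OPEN (3+5=8). Cumulative: 63
Frame 5: STRIKE. 10 + next two rolls (9+1) = 20. Cumulative: 83
Frame 6: SPARE (9+1=10). 10 + next roll (9) = 19. Cumulative: 102
Frame 7: OPEN (9+0=9). Cumulative: 111
Frame 8: OPEN (7+2=9). Cumulative: 120
Frame 9: SPARE (2+8=10). 10 + next roll (4) = 14. Cumulative: 134
Frame 10: OPEN. Sum of all frame-10 rolls (4+2) = 6. Cumulative: 140

Answer: 6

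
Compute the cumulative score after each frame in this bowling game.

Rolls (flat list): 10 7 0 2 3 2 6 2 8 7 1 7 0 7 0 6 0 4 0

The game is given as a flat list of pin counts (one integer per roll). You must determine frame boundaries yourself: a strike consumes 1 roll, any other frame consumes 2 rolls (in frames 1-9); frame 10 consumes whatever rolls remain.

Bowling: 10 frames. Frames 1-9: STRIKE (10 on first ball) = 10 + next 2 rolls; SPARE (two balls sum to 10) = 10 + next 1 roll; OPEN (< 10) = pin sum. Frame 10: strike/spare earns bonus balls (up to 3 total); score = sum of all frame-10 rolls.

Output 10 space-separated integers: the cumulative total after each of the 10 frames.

Answer: 17 24 29 37 54 62 69 76 82 86

Derivation:
Frame 1: STRIKE. 10 + next two rolls (7+0) = 17. Cumulative: 17
Frame 2: OPEN (7+0=7). Cumulative: 24
Frame 3: OPEN (2+3=5). Cumulative: 29
Frame 4: OPEN (2+6=8). Cumulative: 37
Frame 5: SPARE (2+8=10). 10 + next roll (7) = 17. Cumulative: 54
Frame 6: OPEN (7+1=8). Cumulative: 62
Frame 7: OPEN (7+0=7). Cumulative: 69
Frame 8: OPEN (7+0=7). Cumulative: 76
Frame 9: OPEN (6+0=6). Cumulative: 82
Frame 10: OPEN. Sum of all frame-10 rolls (4+0) = 4. Cumulative: 86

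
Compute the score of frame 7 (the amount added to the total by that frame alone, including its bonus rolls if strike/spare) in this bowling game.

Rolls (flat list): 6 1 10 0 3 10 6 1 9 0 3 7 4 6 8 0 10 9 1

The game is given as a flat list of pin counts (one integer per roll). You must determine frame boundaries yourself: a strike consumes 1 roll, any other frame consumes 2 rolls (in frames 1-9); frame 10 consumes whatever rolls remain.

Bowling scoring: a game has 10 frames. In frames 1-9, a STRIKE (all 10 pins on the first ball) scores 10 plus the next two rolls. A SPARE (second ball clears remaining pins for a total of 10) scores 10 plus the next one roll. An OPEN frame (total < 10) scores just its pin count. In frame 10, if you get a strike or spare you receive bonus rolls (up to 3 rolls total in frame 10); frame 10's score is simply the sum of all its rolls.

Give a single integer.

Frame 1: OPEN (6+1=7). Cumulative: 7
Frame 2: STRIKE. 10 + next two rolls (0+3) = 13. Cumulative: 20
Frame 3: OPEN (0+3=3). Cumulative: 23
Frame 4: STRIKE. 10 + next two rolls (6+1) = 17. Cumulative: 40
Frame 5: OPEN (6+1=7). Cumulative: 47
Frame 6: OPEN (9+0=9). Cumulative: 56
Frame 7: SPARE (3+7=10). 10 + next roll (4) = 14. Cumulative: 70
Frame 8: SPARE (4+6=10). 10 + next roll (8) = 18. Cumulative: 88
Frame 9: OPEN (8+0=8). Cumulative: 96

Answer: 14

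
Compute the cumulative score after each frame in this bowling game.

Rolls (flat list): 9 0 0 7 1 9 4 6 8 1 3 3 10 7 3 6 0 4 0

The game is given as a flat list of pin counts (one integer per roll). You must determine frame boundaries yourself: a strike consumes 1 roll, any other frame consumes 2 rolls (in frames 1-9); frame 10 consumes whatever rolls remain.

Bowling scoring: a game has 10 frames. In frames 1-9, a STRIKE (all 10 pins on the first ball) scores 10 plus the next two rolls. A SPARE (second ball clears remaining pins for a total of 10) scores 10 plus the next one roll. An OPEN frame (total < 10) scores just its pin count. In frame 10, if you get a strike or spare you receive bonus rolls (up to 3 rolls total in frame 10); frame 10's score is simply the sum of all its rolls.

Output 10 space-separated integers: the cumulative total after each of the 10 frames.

Frame 1: OPEN (9+0=9). Cumulative: 9
Frame 2: OPEN (0+7=7). Cumulative: 16
Frame 3: SPARE (1+9=10). 10 + next roll (4) = 14. Cumulative: 30
Frame 4: SPARE (4+6=10). 10 + next roll (8) = 18. Cumulative: 48
Frame 5: OPEN (8+1=9). Cumulative: 57
Frame 6: OPEN (3+3=6). Cumulative: 63
Frame 7: STRIKE. 10 + next two rolls (7+3) = 20. Cumulative: 83
Frame 8: SPARE (7+3=10). 10 + next roll (6) = 16. Cumulative: 99
Frame 9: OPEN (6+0=6). Cumulative: 105
Frame 10: OPEN. Sum of all frame-10 rolls (4+0) = 4. Cumulative: 109

Answer: 9 16 30 48 57 63 83 99 105 109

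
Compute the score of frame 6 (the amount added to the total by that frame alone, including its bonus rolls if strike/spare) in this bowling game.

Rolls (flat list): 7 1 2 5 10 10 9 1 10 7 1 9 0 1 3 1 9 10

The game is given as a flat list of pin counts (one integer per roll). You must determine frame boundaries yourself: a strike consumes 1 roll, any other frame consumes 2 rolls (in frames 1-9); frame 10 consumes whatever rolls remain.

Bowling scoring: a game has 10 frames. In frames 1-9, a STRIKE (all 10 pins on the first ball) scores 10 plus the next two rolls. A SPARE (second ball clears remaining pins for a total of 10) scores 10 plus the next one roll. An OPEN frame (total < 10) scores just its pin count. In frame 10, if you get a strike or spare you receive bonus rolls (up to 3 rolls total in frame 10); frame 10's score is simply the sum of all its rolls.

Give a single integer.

Answer: 18

Derivation:
Frame 1: OPEN (7+1=8). Cumulative: 8
Frame 2: OPEN (2+5=7). Cumulative: 15
Frame 3: STRIKE. 10 + next two rolls (10+9) = 29. Cumulative: 44
Frame 4: STRIKE. 10 + next two rolls (9+1) = 20. Cumulative: 64
Frame 5: SPARE (9+1=10). 10 + next roll (10) = 20. Cumulative: 84
Frame 6: STRIKE. 10 + next two rolls (7+1) = 18. Cumulative: 102
Frame 7: OPEN (7+1=8). Cumulative: 110
Frame 8: OPEN (9+0=9). Cumulative: 119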